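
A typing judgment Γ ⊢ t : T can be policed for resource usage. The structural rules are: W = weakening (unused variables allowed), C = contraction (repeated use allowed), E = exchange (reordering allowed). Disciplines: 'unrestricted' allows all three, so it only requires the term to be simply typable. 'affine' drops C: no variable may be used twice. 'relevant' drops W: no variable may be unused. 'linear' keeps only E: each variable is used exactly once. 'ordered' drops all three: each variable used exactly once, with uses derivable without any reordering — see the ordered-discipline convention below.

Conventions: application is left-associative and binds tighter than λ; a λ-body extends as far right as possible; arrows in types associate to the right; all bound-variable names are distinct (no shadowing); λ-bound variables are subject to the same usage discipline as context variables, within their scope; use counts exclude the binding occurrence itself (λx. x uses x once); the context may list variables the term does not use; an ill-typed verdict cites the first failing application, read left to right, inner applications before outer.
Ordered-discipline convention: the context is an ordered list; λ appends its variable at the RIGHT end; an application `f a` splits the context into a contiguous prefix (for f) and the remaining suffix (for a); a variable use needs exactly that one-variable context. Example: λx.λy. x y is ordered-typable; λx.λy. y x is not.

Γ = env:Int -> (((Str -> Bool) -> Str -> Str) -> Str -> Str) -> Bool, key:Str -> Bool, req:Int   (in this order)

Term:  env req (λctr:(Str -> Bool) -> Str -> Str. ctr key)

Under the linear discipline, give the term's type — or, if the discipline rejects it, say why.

term : Bool
counts: env ×1; key ×1; req ×1; ctr (bound) ×1
use order (left to right): env, req, ctr, key
typing: the term checks, with type Bool
summary: ordered ✗ · linear ✓ · affine ✓ · relevant ✓ · unrestricted ✓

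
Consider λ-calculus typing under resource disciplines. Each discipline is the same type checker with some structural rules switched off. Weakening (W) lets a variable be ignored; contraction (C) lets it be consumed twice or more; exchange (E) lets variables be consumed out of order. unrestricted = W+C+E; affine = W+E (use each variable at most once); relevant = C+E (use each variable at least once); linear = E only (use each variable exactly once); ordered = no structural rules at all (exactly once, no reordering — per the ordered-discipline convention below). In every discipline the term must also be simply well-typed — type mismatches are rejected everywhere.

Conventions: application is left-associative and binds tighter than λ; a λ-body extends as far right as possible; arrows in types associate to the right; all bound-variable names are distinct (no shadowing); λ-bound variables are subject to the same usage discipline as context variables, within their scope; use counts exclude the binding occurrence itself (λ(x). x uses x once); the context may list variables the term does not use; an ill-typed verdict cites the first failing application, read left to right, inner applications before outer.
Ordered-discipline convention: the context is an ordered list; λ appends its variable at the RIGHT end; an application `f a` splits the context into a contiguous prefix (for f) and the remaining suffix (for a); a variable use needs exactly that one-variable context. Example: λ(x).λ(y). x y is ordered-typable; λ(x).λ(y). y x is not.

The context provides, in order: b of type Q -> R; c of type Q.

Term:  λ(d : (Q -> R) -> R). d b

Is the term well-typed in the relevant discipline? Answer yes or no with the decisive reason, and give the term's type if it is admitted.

no — c never used (weakening)
use counts: b ×1, c ×0, d (λ-bound) ×1
left-to-right use order: d, b
typing: the term checks, with type ((Q -> R) -> R) -> R
per-discipline verdicts: ordered ✗, linear ✗, affine ✓, relevant ✗, unrestricted ✓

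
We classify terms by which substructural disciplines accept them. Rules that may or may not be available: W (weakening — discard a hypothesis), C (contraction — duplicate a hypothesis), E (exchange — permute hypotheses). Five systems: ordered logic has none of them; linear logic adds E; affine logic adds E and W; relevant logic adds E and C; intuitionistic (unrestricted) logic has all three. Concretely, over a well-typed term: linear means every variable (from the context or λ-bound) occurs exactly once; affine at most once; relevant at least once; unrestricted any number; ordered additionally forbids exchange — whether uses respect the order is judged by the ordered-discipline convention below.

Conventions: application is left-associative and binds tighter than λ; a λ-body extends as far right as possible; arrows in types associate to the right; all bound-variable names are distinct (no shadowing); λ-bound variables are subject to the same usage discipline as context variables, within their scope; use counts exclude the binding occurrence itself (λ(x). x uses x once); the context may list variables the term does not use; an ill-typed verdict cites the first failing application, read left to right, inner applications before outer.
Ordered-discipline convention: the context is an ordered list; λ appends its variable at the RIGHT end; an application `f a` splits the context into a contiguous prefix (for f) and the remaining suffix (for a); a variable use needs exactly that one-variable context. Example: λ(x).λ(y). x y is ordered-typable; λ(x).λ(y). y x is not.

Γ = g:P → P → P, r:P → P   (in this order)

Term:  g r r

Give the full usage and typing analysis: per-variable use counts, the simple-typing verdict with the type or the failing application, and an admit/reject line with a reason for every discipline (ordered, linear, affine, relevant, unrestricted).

use counts: g=1, r=2
use order (left to right): g, r, r
typing: ill-typed: argument of type P → P where P is required
ordered: ✗, fails simple typing
linear: ✗, a type mismatch blocks all five
affine: ✗, the type mismatch rejects it
relevant: ✗, not simply typable
unrestricted: ✗, fails simple typing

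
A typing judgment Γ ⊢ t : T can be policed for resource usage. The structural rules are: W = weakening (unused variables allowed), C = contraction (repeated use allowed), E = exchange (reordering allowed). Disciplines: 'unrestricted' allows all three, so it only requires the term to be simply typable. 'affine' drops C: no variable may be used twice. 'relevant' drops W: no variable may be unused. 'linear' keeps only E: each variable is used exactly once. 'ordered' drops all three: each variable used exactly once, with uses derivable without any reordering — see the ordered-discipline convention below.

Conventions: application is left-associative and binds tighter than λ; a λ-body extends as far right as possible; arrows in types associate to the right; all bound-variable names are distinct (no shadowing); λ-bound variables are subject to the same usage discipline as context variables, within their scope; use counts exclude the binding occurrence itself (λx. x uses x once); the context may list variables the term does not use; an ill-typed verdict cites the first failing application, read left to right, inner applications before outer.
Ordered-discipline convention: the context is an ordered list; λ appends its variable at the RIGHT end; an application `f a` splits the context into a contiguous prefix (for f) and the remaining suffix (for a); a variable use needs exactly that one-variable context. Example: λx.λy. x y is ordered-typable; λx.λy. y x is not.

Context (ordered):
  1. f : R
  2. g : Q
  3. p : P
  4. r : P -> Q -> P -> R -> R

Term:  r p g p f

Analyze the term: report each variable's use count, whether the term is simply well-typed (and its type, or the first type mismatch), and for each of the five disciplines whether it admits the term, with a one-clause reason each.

counts: f: 1, g: 1, p: 2, r: 1
order of uses: r, p, g, p, f
typing: ✓ — R
ordered: ✗ — uses contraction: p ×2
linear: ✗ — uses contraction: p ×2
affine: ✗ — uses contraction: p ×2
relevant: ✓ — every one of f, g, p, r appears
unrestricted: ✓ — well-typed at R; no restrictions here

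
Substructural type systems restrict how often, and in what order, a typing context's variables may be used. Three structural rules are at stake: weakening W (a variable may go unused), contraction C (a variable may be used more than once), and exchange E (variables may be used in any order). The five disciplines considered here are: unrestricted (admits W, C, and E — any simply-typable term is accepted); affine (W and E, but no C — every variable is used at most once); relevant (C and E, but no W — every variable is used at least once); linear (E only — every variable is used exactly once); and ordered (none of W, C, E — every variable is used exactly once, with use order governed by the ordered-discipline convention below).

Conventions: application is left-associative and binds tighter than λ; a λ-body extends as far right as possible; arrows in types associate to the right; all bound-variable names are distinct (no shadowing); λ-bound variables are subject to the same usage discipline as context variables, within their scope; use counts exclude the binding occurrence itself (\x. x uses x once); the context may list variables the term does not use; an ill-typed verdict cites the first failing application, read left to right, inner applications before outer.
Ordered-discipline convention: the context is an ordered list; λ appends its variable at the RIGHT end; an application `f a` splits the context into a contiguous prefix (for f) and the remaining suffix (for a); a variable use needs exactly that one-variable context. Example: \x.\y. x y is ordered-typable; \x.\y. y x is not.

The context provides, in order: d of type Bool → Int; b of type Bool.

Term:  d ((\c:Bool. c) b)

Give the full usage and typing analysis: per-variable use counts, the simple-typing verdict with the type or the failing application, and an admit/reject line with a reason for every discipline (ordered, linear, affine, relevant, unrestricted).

use counts: d: 1, b: 1, c (λ-bound): 1
left-to-right use order: d, c, b
typing: well-typed — term : Int
ordered: ✓, d, b, c once each; derivable with no W/C/E
linear: ✓, single use per variable (d, b, c)
affine: ✓, at most one use each (d, b, c)
relevant: ✓, every one of d, b, c appears
unrestricted: ✓, simply typable at Int; W, C, E all held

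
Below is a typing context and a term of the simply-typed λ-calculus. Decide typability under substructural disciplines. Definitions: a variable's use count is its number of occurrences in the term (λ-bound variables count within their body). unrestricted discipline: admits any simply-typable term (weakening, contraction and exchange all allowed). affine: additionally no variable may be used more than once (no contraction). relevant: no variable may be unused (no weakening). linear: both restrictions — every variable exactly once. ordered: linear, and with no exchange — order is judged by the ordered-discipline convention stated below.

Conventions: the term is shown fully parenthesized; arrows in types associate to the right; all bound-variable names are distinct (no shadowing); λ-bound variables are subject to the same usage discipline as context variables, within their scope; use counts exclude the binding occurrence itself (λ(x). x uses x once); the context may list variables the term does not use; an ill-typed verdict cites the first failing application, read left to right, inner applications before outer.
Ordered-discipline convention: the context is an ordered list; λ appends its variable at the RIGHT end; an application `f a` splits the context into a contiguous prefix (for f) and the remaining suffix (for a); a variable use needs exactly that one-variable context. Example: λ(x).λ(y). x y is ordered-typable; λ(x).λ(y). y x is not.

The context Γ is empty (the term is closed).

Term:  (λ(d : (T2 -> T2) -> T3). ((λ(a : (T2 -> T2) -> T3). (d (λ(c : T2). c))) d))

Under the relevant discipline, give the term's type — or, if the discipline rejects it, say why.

not well-typed under relevant — needs weakening: a unused
use counts: d (λ-bound)=2, a (λ-bound)=0, c (λ-bound)=1
left-to-right use order: d, c, d
typing: well-typed — term : ((T2 -> T2) -> T3) -> T3
per-discipline verdicts: ordered ✗; linear ✗; affine ✗; relevant ✗; unrestricted ✓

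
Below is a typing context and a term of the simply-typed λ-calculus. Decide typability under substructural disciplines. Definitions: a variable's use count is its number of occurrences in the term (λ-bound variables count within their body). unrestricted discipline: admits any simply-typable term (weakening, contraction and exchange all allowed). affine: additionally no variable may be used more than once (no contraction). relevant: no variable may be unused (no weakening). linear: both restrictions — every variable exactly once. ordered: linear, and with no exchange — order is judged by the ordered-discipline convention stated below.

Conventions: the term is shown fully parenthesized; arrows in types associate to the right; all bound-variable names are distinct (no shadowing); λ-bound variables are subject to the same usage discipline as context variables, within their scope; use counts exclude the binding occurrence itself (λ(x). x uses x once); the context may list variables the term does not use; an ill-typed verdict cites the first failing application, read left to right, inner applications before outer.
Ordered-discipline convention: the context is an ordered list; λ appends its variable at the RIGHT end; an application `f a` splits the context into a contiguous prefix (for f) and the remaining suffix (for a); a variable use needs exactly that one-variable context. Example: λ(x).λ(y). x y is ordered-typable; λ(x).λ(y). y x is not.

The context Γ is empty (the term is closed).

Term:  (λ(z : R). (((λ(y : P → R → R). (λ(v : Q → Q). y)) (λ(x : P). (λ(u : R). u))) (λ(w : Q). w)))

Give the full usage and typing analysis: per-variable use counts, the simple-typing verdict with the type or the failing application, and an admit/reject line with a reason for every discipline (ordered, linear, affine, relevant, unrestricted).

variable uses: z (bound): 0×, y (bound): 1×, v (bound): 0×, x (bound): 0×, u (bound): 1×, w (bound): 1×
use order (left to right): y, u, w
typing: well-typed at R → P → R → R
ordered ✗ (needs weakening: z, v, x unused)
linear ✗ (needs weakening: z, v, x unused)
affine ✓ (none of z, y, v, x, u, w used more than once)
relevant ✗ (needs weakening: z, v, x unused)
unrestricted ✓ (simply typable at R → P → R → R; W, C, E all held)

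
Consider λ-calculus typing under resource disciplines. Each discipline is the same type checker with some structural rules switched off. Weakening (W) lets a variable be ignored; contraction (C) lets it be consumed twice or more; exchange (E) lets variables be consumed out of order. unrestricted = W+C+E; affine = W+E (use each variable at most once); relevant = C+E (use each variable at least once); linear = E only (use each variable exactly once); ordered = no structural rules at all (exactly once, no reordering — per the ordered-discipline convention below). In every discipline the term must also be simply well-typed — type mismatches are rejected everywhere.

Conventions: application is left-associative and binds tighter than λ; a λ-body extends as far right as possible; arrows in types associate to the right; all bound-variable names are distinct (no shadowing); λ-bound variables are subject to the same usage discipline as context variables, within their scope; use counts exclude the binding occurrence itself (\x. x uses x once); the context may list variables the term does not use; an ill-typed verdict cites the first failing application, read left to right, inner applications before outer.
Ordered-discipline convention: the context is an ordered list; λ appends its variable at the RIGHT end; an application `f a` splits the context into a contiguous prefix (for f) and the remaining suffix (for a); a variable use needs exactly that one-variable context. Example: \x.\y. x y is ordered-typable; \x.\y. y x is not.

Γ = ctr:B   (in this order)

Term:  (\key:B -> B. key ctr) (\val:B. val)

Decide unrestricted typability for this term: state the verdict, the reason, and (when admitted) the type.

yes — type-checks (B) and nothing is barred; term : B
usage: ctr=1; key (bound)=1; val (bound)=1
left-to-right use order: key, ctr, val
typing: the term checks, with type B
across the five disciplines: ordered ✗; linear ✓; affine ✓; relevant ✓; unrestricted ✓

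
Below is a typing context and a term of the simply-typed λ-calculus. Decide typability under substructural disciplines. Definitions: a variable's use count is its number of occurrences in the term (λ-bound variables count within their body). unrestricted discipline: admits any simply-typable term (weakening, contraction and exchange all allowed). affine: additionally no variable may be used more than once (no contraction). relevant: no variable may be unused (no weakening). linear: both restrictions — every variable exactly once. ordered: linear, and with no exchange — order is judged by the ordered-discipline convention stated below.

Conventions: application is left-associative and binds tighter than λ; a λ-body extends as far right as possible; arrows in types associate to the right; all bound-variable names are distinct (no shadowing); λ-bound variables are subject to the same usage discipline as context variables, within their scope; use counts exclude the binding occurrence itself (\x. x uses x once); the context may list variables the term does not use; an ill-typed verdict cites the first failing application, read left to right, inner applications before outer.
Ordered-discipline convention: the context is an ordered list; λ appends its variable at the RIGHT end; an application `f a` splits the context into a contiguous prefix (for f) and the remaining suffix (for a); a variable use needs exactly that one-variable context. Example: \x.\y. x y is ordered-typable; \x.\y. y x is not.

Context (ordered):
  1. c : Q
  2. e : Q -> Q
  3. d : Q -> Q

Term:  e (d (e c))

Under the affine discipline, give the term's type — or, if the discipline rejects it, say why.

not well-typed under affine — e ×2 used more than once (contraction)
variable uses: c=1, e=2, d=1
use order (left to right): e, d, e, c
typing: ✓ — Q
all disciplines: ordered ✗ · linear ✗ · affine ✗ · relevant ✓ · unrestricted ✓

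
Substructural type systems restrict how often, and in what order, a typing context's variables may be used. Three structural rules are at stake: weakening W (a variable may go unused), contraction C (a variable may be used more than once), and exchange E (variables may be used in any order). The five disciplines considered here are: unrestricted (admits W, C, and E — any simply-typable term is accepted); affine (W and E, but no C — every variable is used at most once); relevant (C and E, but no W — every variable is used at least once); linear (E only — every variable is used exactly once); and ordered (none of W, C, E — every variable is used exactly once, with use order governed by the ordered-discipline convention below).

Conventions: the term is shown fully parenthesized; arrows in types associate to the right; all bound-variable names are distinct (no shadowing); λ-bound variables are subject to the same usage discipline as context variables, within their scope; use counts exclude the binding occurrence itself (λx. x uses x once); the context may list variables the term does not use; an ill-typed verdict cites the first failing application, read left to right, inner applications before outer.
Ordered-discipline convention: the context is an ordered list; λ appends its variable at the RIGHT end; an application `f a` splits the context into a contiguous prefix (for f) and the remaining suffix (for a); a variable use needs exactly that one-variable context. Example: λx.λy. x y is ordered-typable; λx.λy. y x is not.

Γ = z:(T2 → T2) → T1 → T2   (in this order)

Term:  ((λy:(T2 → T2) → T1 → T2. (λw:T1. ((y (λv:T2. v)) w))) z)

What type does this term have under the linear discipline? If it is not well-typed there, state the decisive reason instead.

term : T1 → T2
use counts: z: 1×, y (λ-bound): 1×, w (λ-bound): 1×, v (λ-bound): 1×
order of uses: y, v, w, z
typing: ✓ — T1 → T2
across the five disciplines: ordered ✓ | linear ✓ | affine ✓ | relevant ✓ | unrestricted ✓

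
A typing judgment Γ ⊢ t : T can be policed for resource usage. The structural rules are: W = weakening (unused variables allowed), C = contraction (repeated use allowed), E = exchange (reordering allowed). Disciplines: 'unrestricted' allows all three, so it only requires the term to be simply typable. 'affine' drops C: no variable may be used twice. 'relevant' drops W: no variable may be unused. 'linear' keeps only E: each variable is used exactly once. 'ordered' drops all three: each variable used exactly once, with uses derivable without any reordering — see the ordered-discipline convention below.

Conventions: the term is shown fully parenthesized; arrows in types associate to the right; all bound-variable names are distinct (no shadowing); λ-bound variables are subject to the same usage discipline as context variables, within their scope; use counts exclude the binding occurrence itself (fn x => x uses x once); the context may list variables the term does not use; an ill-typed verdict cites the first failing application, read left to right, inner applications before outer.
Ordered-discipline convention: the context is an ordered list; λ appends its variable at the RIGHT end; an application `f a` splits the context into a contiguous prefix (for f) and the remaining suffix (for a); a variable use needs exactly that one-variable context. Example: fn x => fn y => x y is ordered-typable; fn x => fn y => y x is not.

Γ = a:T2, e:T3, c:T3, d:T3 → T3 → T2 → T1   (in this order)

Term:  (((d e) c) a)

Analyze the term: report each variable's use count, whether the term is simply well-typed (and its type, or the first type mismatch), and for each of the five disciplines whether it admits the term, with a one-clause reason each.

use counts: a ×1; e ×1; c ×1; d ×1
left-to-right use order: d, e, c, a
typing: well-typed — term : T1
ordered: ✗, needs exchange: uses follow d, e, c, a
linear: ✓, each of a, e, c, d used exactly once
affine: ✓, none of a, e, c, d used more than once
relevant: ✓, every one of a, e, c, d appears
unrestricted: ✓, well-typed at T1; no restrictions here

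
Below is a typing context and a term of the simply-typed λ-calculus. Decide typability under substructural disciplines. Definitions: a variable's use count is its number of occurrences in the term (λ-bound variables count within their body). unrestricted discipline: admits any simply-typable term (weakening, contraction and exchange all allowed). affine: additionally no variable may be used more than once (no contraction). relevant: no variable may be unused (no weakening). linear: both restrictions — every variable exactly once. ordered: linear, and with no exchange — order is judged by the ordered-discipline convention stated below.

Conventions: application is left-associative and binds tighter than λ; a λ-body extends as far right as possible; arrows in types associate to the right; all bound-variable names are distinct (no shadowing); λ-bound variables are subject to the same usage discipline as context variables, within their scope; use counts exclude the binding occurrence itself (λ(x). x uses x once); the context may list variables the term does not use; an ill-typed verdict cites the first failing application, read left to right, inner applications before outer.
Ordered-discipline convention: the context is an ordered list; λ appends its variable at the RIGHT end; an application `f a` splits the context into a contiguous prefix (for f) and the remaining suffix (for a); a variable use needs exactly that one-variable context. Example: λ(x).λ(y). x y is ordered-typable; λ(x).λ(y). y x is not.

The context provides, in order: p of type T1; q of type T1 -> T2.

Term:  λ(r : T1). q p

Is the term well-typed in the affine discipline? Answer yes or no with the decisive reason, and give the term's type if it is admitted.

yes — no duplicate uses among p, q, r; term : T1 -> T2
variable uses: p: 1; q: 1; r [bound]: 0
left-to-right use order: q, p
typing: the term checks, with type T1 -> T2
per-discipline verdicts: ordered ✗ · linear ✗ · affine ✓ · relevant ✗ · unrestricted ✓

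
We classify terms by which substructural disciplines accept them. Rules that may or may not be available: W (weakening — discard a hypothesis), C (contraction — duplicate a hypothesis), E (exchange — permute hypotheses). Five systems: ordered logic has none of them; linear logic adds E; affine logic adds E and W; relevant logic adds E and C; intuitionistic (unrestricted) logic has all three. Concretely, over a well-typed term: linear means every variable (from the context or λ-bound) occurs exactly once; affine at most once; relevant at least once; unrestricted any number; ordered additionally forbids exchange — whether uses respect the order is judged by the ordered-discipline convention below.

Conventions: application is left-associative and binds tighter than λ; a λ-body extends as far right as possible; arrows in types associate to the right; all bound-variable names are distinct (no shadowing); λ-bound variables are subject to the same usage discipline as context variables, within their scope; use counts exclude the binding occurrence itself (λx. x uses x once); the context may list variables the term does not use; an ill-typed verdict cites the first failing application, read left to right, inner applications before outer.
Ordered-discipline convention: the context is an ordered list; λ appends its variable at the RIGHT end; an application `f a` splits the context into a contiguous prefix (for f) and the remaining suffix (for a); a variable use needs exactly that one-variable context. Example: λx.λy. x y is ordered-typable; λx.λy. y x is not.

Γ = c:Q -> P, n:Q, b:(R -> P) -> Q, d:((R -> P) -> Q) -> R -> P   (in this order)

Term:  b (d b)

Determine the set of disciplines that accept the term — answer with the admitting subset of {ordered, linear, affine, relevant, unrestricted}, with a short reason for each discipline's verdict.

admitting disciplines: unrestricted
variable uses: c: 0×; n: 0×; b: 2×; d: 1×
uses in reading order: b, d, b
typing: ✓ — Q
ordered: ✗, repeated use of b ×2; needs weakening: c, n unused
linear: ✗, repeated use of b ×2; needs weakening: c, n unused
affine: ✗, repeated use of b ×2
relevant: ✗, needs weakening: c, n unused
unrestricted: ✓, well-typed at Q; no restrictions here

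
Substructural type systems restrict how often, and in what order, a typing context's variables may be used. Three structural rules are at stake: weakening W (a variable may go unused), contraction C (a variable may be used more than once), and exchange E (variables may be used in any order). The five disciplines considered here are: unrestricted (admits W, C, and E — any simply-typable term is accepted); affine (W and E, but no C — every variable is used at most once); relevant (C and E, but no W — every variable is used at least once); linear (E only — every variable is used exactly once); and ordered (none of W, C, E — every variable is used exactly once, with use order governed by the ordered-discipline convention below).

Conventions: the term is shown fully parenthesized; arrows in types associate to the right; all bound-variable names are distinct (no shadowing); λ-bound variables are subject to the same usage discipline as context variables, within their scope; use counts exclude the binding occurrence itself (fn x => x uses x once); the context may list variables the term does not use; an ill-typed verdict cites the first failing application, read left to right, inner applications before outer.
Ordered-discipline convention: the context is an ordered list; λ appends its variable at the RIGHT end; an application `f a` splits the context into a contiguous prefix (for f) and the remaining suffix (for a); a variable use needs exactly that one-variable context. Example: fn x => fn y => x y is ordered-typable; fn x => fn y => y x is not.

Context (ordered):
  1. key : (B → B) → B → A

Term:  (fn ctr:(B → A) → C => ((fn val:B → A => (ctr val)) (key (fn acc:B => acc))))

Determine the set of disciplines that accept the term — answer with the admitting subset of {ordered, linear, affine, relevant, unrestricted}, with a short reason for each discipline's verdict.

admitted by: linear, affine, relevant, unrestricted
usage: key=1, ctr [bound]=1, val [bound]=1, acc [bound]=1
left-to-right use order: ctr, val, key, acc
typing: the term checks, with type ((B → A) → C) → C
ordered: ✗ — no ordered split (uses run ctr, val, key, acc)
linear: ✓ — key, ctr, val, acc: one use apiece
affine: ✓ — key, ctr, val, acc: no repeats, contraction unneeded
relevant: ✓ — at least one use each (key, ctr, val, acc)
unrestricted: ✓ — well-typed at ((B → A) → C) → C; no restrictions here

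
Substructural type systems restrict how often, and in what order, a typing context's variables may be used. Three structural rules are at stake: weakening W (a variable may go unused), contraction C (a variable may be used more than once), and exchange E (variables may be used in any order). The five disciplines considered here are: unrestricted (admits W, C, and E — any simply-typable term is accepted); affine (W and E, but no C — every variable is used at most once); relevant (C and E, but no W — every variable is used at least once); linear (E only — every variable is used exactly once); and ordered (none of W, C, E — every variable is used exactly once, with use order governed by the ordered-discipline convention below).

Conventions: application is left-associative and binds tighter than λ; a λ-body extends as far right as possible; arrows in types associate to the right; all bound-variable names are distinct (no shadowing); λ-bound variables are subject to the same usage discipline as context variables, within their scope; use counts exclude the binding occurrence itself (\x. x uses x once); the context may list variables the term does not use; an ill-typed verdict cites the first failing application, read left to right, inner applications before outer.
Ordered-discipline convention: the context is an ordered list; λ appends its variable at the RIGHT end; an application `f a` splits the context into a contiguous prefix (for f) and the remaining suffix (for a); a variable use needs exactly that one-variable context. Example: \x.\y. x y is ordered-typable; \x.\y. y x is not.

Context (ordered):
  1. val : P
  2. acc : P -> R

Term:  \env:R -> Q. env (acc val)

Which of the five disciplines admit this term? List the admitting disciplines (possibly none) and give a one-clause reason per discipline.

admitted in: linear, affine, relevant, unrestricted
counts: val ×1; acc ×1; env (λ-bound) ×1
use order (left to right): env, acc, val
typing: ✓ — (R -> Q) -> Q
ordered: ✗ — no ordered split (uses run env, acc, val)
linear: ✓ — each of val, acc, env used exactly once
affine: ✓ — no duplicate uses among val, acc, env
relevant: ✓ — every one of val, acc, env appears
unrestricted: ✓ — simply typable at (R -> Q) -> Q; W, C, E all held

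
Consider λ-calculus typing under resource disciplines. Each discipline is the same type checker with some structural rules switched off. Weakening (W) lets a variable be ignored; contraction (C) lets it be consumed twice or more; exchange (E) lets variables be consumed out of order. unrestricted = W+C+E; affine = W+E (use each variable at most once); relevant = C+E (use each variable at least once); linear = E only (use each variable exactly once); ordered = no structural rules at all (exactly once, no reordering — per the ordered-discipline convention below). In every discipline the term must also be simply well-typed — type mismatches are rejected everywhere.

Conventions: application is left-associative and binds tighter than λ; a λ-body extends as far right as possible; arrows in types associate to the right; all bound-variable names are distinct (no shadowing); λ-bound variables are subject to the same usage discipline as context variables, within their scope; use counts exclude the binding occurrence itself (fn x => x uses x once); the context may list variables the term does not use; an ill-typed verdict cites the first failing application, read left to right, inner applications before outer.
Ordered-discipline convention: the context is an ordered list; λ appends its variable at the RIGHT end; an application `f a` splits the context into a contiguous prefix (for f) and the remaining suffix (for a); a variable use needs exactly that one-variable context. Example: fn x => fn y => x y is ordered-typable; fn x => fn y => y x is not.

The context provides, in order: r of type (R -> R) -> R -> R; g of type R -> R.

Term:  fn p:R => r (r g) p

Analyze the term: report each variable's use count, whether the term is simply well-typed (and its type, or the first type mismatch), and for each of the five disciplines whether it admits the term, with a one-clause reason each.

use counts: r ×2; g ×1; p (bound) ×1
uses in reading order: r, r, g, p
typing: the term checks, with type R -> R
ordered ✗ (repeated use of r ×2)
linear ✗ (repeated use of r ×2)
affine ✗ (repeated use of r ×2)
relevant ✓ (every one of r, g, p appears)
unrestricted ✓ (well-typed at R -> R; no restrictions here)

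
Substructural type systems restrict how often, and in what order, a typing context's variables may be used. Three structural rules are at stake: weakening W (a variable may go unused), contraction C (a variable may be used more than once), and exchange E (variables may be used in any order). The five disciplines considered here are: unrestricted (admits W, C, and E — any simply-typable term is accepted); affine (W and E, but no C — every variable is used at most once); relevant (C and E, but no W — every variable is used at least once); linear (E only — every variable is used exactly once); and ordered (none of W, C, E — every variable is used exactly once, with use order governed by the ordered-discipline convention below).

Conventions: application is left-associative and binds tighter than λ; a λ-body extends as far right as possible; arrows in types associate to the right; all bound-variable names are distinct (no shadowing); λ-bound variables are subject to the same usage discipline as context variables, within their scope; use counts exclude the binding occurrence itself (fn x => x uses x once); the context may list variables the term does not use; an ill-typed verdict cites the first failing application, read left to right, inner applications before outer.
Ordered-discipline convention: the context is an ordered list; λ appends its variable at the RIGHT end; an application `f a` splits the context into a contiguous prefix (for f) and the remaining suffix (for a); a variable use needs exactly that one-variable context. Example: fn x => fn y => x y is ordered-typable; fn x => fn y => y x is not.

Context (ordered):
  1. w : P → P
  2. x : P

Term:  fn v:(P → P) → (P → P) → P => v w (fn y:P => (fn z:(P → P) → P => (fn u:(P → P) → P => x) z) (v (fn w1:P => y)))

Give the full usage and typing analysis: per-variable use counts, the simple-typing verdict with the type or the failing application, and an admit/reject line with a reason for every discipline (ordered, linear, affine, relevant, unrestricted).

counts: w=1, x=1, v (λ-bound)=2, y (λ-bound)=1, z (λ-bound)=1, u (λ-bound)=0, w1 (λ-bound)=0
uses in reading order: v, w, x, z, v, y
typing: well-typed — term : ((P → P) → (P → P) → P) → P
ordered: ✗, needs contraction — v ×2; unused: u, w1 — weakening required
linear: ✗, needs contraction — v ×2; unused: u, w1 — weakening required
affine: ✗, needs contraction — v ×2
relevant: ✗, unused: u, w1 — weakening required
unrestricted: ✓, typability at ((P → P) → (P → P) → P) → P is all that's needed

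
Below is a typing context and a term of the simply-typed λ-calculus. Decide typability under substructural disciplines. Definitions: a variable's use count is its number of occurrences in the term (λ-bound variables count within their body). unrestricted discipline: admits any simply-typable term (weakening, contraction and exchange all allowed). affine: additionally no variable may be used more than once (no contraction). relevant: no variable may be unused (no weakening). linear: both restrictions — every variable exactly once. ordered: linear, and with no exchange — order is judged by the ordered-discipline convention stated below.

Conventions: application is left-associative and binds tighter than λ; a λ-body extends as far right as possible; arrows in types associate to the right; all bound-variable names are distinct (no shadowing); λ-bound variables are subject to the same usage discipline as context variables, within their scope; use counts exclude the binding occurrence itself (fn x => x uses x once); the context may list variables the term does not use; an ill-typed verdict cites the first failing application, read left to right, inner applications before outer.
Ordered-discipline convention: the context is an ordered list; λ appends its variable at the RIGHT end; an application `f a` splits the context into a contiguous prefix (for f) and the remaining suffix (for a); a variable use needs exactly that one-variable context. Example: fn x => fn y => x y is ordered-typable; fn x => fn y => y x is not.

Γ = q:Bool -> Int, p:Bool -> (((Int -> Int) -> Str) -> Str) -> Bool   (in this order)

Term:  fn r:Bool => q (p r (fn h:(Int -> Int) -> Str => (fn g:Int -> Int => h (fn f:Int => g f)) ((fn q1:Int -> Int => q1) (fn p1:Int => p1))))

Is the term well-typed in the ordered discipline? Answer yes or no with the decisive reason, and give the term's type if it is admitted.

yes — single-use (q, p, r, h, g, f, q1, p1), ordered derivation ok; term : Bool -> Int
variable uses: q=1, p=1, r [bound]=1, h [bound]=1, g [bound]=1, f [bound]=1, q1 [bound]=1, p1 [bound]=1
left-to-right use order: q, p, r, h, g, f, q1, p1
typing: ✓ — Bool -> Int
across the five disciplines: ordered ✓ | linear ✓ | affine ✓ | relevant ✓ | unrestricted ✓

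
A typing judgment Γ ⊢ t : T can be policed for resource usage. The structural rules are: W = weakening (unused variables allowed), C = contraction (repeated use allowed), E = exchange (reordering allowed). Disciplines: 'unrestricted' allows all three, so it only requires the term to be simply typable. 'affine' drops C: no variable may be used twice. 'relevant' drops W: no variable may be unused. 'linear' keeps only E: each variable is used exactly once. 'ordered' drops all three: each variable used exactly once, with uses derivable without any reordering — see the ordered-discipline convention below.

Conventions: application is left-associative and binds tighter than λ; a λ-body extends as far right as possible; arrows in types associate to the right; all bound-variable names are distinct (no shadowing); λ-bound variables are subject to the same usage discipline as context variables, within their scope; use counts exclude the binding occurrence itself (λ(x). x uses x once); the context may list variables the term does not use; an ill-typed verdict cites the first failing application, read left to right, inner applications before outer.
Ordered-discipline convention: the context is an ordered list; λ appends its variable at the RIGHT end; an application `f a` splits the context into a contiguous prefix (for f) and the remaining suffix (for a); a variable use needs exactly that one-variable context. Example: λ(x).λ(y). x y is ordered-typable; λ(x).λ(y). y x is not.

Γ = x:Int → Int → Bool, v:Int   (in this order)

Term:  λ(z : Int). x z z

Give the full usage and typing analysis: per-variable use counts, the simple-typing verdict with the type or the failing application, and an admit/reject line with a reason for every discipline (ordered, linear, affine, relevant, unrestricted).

variable uses: x ×1, v ×0, z (bound) ×2
use order (left to right): x, z, z
typing: the term checks, with type Int → Bool
ordered ✗ (repeated use of z ×2; unused: v — weakening required)
linear ✗ (repeated use of z ×2; unused: v — weakening required)
affine ✗ (repeated use of z ×2)
relevant ✗ (unused: v — weakening required)
unrestricted ✓ (type-checks (Int → Bool) and nothing is barred)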